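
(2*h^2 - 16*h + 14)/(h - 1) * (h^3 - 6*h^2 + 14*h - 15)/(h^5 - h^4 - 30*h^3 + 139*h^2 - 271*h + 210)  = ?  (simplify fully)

Factor: 2*h^2 - 16*h + 14 = 2*(h - 1)*(h - 7);  h^3 - 6*h^2 + 14*h - 15 = (h - 3)*(h^2 - 3*h + 5);  h^5 - h^4 - 30*h^3 + 139*h^2 - 271*h + 210 = (h - 2)*(h - 3)*(h + 7)*(h^2 - 3*h + 5)
Cancel the common factors (h^2 - 3*h + 5), (h - 3), (h - 1).

(2*h - 14)/(h^2 + 5*h - 14)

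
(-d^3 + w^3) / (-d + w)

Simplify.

d^2 + d*w + w^2

w^3 - d^3 = (-d + w)(d^2 + d*w + w^2).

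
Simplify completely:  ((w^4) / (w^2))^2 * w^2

w^6

Inside the bracket: w^2
Raise to the power 2: w^4
Multiply by w^2: add exponents.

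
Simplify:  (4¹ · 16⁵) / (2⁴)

4¹ = 2^2; 16⁵ = 2^20; 2⁴ = 2^4
Combine exponents: 2^18

2^18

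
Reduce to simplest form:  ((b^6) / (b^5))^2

Inside the bracket: b^1
Raise to the power 2: b^2

b^2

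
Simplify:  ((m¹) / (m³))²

Inside the bracket: (m^-2)
Raise to the power 2: (m^-4)

m^(-4)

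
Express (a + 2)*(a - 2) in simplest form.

a^2 - 4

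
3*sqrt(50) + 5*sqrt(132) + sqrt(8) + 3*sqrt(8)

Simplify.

23*sqrt(2) + 10*sqrt(33)

3*sqrt(50) = 15*sqrt(2); 5*sqrt(132) = 10*sqrt(33); sqrt(8) = 2*sqrt(2); 3*sqrt(8) = 6*sqrt(2)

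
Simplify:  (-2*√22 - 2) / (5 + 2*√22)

(-26 + 2*√22)/21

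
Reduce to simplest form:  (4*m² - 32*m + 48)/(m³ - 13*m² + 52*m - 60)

4/(m - 5)

Factor: 4*m² - 32*m + 48 = 4·(m - 2)·(m - 6);  m³ - 13*m² + 52*m - 60 = (m - 6)·(m - 2)·(m - 5)
Cancel the common factors (m - 6), (m - 2).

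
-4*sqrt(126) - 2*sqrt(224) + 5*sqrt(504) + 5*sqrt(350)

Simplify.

35*sqrt(14)

4*sqrt(126) = 12*sqrt(14); 2*sqrt(224) = 8*sqrt(14); 5*sqrt(504) = 30*sqrt(14); 5*sqrt(350) = 25*sqrt(14)
Combine: (-12 - 8 + 30 + 25)·sqrt(14) = 35*sqrt(14)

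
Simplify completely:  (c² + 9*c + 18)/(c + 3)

c + 6

Factor: c² + 9*c + 18 = (c + 3)·(c + 6)
Cancel the common factor (c + 3).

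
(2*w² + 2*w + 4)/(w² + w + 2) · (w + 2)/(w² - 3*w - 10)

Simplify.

Factor: 2*w² + 2*w + 4 = 2·(w² + w + 2);  w² - 3*w - 10 = (w + 2)·(w - 5)
Cancel the common factors (w² + w + 2), (w + 2).

2/(w - 5)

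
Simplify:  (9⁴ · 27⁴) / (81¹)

3^16

9⁴ = 3^8; 27⁴ = 3^12; 81¹ = 3^4
Combine exponents: 3^16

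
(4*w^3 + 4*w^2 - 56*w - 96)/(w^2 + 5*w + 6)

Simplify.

4*w - 16

Factor: 4*w^3 + 4*w^2 - 56*w - 96 = 4*(w + 3)*(w + 2)*(w - 4);  w^2 + 5*w + 6 = (w + 3)*(w + 2)
Cancel the common factors (w + 2), (w + 3).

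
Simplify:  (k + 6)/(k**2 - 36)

Factor: k**2 - 36 = (k - 6)*(k + 6)
Cancel the common factor (k + 6).

1/(k - 6)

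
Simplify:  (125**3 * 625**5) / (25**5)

5**19

125**3 = 5**9; 625**5 = 5**20; 25**5 = 5**10
Combine exponents: 5**19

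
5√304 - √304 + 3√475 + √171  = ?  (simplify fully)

34*√19

5√304 = 20*√19; √304 = 4*√19; 3√475 = 15*√19; √171 = 3*√19
Combine: (20 - 4 + 15 + 3)·√19 = 34*√19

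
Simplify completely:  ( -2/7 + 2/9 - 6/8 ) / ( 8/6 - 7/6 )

Numerator: -2/7 + 2/9 - 6/8 = -205/252
Denominator: 8/6 - 7/6 = 1/6
Divide: (-205/252) · (6) = -205/42

-205/42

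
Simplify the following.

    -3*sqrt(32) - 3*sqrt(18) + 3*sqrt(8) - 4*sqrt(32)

-31*sqrt(2)

3*sqrt(32) = 12*sqrt(2); 3*sqrt(18) = 9*sqrt(2); 3*sqrt(8) = 6*sqrt(2); 4*sqrt(32) = 16*sqrt(2)
Combine: (-12 - 9 + 6 - 16)·sqrt(2) = -31*sqrt(2)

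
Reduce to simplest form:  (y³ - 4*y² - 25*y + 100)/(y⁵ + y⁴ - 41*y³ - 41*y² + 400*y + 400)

Factor: y³ - 4*y² - 25*y + 100 = (y - 5)·(y + 5)·(y - 4);  y⁵ + y⁴ - 41*y³ - 41*y² + 400*y + 400 = (y + 4)·(y - 5)·(y + 5)·(y + 1)·(y - 4)
Cancel the common factors (y - 4), (y + 5), (y - 5).

1/(y² + 5*y + 4)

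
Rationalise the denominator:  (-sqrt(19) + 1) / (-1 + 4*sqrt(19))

(-25 + sqrt(19))/101

Multiply numerator and denominator by -4*sqrt(19) - 1.
Denominator becomes -303; numerator becomes -3*sqrt(19) + 75.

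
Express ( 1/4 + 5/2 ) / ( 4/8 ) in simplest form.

Numerator: 1/4 + 5/2 = 11/4
Denominator: 4/8 = 1/2
Divide: (11/4) · (2) = 11/2

11/2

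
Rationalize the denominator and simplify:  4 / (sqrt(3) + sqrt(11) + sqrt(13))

Group as (sqrt(11) + sqrt(13)) + sqrt(3); multiply by (sqrt(11) + sqrt(13)) - sqrt(3), then rationalise the remaining surd.

(-8*sqrt(429) + 4*sqrt(13) + 20*sqrt(11) + 84*sqrt(3))/131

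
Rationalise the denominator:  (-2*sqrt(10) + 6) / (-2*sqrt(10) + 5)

(-2*sqrt(10) + 10)/15

Multiply numerator and denominator by 5 + 2*sqrt(10).
Denominator becomes -15; numerator becomes -10 + 2*sqrt(10).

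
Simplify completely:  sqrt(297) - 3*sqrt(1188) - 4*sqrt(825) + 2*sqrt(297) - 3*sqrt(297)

sqrt(297) = 3*sqrt(33); 3*sqrt(1188) = 18*sqrt(33); 4*sqrt(825) = 20*sqrt(33); 2*sqrt(297) = 6*sqrt(33); 3*sqrt(297) = 9*sqrt(33)
Combine: (3 - 18 - 20 + 6 - 9)·sqrt(33) = -38*sqrt(33)

-38*sqrt(33)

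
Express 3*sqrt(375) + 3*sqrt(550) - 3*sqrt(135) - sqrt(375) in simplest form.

3*sqrt(375) = 15*sqrt(15); 3*sqrt(550) = 15*sqrt(22); 3*sqrt(135) = 9*sqrt(15); sqrt(375) = 5*sqrt(15)

sqrt(15) + 15*sqrt(22)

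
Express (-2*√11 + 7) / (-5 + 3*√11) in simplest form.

(-31 + 11*√11)/74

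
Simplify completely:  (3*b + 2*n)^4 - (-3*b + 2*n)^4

432*b^3*n + 192*b*n^3

Write as f((2*n),(3*b)) - f((2*n),-(3*b)) and expand.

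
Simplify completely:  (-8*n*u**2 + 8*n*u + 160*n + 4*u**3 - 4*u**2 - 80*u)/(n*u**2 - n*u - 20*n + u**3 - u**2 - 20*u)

Factor: -8*n*u**2 + 8*n*u + 160*n + 4*u**3 - 4*u**2 - 80*u = 4*(u - 5)*(-2*n + u)*(u + 4);  n*u**2 - n*u - 20*n + u**3 - u**2 - 20*u = (u + 4)*(n + u)*(u - 5)
Cancel the common factors (u - 5), (u + 4).

(-8*n + 4*u)/(n + u)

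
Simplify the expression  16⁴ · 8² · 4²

16⁴ = 2^16; 8² = 2^6; 4² = 2^4
Combine exponents: 2^26

2^26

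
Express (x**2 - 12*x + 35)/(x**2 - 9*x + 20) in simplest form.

Factor: x**2 - 12*x + 35 = (x - 5)*(x - 7);  x**2 - 9*x + 20 = (x - 4)*(x - 5)
Cancel the common factor (x - 5).

(x - 7)/(x - 4)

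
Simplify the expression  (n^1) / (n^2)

1/n

Quotient: (n^-1)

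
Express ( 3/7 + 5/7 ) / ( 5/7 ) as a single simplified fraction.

Numerator: 3/7 + 5/7 = 8/7
Denominator: 5/7 = 5/7
Divide: (8/7) · (7/5) = 8/5

8/5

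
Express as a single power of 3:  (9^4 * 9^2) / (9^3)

9^4 = 3^8; 9^2 = 3^4; 9^3 = 3^6
Combine exponents: 3^6

3^6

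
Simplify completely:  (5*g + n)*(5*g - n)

25*g^2 - n^2

Difference of squares with P = 5*g, Q = n.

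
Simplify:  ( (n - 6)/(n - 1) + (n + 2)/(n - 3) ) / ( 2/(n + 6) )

Numerator: (n - 6)/(n - 1) + (n + 2)/(n - 3) = (2*n^2 - 8*n + 16)/(n^2 - 4*n + 3)
Denominator: 2/(n + 6) = 2/(n + 6)
Divide: ((2*n^2 - 8*n + 16)/(n^2 - 4*n + 3)) · (n/2 + 3) = (n^3 + 2*n^2 - 16*n + 48)/(n^2 - 4*n + 3)

(n^3 + 2*n^2 - 16*n + 48)/(n^2 - 4*n + 3)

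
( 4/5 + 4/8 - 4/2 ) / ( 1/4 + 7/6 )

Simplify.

Numerator: 4/5 + 4/8 - 4/2 = -7/10
Denominator: 1/4 + 7/6 = 17/12
Divide: (-7/10) · (12/17) = -42/85

-42/85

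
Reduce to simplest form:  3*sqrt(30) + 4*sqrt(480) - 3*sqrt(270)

10*sqrt(30)

3*sqrt(30) = 3*sqrt(30); 4*sqrt(480) = 16*sqrt(30); 3*sqrt(270) = 9*sqrt(30)
Combine: (3 + 16 - 9)·sqrt(30) = 10*sqrt(30)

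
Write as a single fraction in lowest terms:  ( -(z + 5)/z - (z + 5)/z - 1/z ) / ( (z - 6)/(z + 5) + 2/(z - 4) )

Numerator: -(z + 5)/z - (z + 5)/z - 1/z = (-2*z - 11)/z
Denominator: (z - 6)/(z + 5) + 2/(z - 4) = (z^2 - 8*z + 34)/(z^2 + z - 20)
Divide: ((-2*z - 11)/z) · ((z^2 + z - 20)/(z^2 - 8*z + 34)) = (-2*z^3 - 13*z^2 + 29*z + 220)/(z^3 - 8*z^2 + 34*z)

(-2*z^3 - 13*z^2 + 29*z + 220)/(z^3 - 8*z^2 + 34*z)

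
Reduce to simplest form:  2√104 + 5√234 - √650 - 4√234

2√104 = 4*√26; 5√234 = 15*√26; √650 = 5*√26; 4√234 = 12*√26
Combine: (4 + 15 - 5 - 12)·√26 = 2*√26

2*√26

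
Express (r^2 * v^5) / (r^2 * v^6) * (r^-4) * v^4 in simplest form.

Quotient: (v^-1)
Multiply by (r^-4) * v^4: add exponents.

v^3/r^4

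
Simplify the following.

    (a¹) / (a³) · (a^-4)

Quotient: (a^-2)
Multiply by (a^-4): add exponents.

a^(-6)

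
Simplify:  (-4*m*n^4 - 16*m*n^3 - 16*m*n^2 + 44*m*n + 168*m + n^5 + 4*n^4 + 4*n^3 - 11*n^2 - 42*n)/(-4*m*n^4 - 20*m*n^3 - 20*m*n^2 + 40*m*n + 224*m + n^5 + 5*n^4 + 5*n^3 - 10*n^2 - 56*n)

(n + 3)/(n + 4)

Factor: -4*m*n^4 - 16*m*n^3 - 16*m*n^2 + 44*m*n + 168*m + n^5 + 4*n^4 + 4*n^3 - 11*n^2 - 42*n = (n + 3)*(n - 2)*(n^2 + 3*n + 7)*(-4*m + n);  -4*m*n^4 - 20*m*n^3 - 20*m*n^2 + 40*m*n + 224*m + n^5 + 5*n^4 + 5*n^3 - 10*n^2 - 56*n = (n^2 + 3*n + 7)*(n - 2)*(-4*m + n)*(n + 4)
Cancel the common factors (n^2 + 3*n + 7), (-4*m + n), (n - 2).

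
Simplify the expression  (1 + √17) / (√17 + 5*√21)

Multiply numerator and denominator by -5*√21 + √17.
Denominator becomes -508; numerator becomes -5*√357 - 5*√21 + √17 + 17.

(-17 - √17 + 5*√21 + 5*√357)/508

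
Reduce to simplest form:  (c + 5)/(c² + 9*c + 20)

Factor: c² + 9*c + 20 = (c + 5)·(c + 4)
Cancel the common factor (c + 5).

1/(c + 4)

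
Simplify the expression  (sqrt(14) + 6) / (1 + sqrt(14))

Multiply numerator and denominator by -sqrt(14) + 1.
Denominator becomes -13; numerator becomes -5*sqrt(14) - 8.

(8 + 5*sqrt(14))/13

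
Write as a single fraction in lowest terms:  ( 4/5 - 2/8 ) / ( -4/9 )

-99/80

Numerator: 4/5 - 2/8 = 11/20
Denominator: -4/9 = -4/9
Divide: (11/20) · (-9/4) = -99/80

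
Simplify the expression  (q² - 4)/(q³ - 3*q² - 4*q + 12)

1/(q - 3)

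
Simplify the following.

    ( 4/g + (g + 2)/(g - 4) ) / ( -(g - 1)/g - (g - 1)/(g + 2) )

(-g³ - 8*g² + 4*g + 32)/(2*g³ - 8*g² - 2*g + 8)

Numerator: 4/g + (g + 2)/(g - 4) = (g² + 6*g - 16)/(g² - 4*g)
Denominator: -(g - 1)/g - (g - 1)/(g + 2) = (-2*g² + 2)/(g² + 2*g)
Divide: ((g² + 6*g - 16)/(g² - 4*g)) · ((g² + 2*g)/(-2*g² + 2)) = (-g³ - 8*g² + 4*g + 32)/(2*g³ - 8*g² - 2*g + 8)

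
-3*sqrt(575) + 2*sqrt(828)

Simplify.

-3*sqrt(23)

3*sqrt(575) = 15*sqrt(23); 2*sqrt(828) = 12*sqrt(23)
Combine: (-15 + 12)·sqrt(23) = -3*sqrt(23)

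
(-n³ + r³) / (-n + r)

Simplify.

n² + n*r + r²

r^3 - n^3 = (-n + r)(n² + n*r + r²).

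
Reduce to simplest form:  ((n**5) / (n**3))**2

Inside the bracket: n**2
Raise to the power 2: n**4

n**4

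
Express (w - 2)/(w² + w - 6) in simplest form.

1/(w + 3)

Factor: w² + w - 6 = (w + 3)·(w - 2)
Cancel the common factor (w - 2).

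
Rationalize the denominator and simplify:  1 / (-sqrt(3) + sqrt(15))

Multiply numerator and denominator by sqrt(3) + sqrt(15).
Denominator becomes 12; numerator becomes sqrt(3) + sqrt(15).

(sqrt(3) + sqrt(15))/12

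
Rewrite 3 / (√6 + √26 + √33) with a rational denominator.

(-36*√143 - 3*√33 + 39*√26 + 159*√6)/623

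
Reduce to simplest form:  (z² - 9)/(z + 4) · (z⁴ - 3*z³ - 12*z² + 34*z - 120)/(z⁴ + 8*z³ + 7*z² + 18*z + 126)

(z² - 8*z + 15)/(z + 7)

Factor: z² - 9 = (z - 3)·(z + 3);  z⁴ - 3*z³ - 12*z² + 34*z - 120 = (z² - 2*z + 6)·(z + 4)·(z - 5);  z⁴ + 8*z³ + 7*z² + 18*z + 126 = (z² - 2*z + 6)·(z + 3)·(z + 7)
Cancel the common factors (z² - 2*z + 6), (z + 4), (z + 3).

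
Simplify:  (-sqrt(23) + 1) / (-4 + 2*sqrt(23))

(-21 - sqrt(23))/38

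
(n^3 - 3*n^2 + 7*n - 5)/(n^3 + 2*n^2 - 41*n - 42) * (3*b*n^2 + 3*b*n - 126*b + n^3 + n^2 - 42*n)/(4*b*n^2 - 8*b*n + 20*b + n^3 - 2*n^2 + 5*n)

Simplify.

(3*b*n - 3*b + n^2 - n)/(4*b*n + 4*b + n^2 + n)

Factor: n^3 - 3*n^2 + 7*n - 5 = (n - 1)*(n^2 - 2*n + 5);  n^3 + 2*n^2 - 41*n - 42 = (n - 6)*(n + 1)*(n + 7);  3*b*n^2 + 3*b*n - 126*b + n^3 + n^2 - 42*n = (3*b + n)*(n - 6)*(n + 7);  4*b*n^2 - 8*b*n + 20*b + n^3 - 2*n^2 + 5*n = (n^2 - 2*n + 5)*(4*b + n)
Cancel the common factors (n^2 - 2*n + 5), (n + 7), (n - 6).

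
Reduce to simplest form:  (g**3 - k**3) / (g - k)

g**3 - k**3 = (g - k)(g**2 + g*k + k**2).

g**2 + g*k + k**2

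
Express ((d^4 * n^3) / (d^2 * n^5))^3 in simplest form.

Inside the bracket: d^2 * (n^-2)
Raise to the power 3: d^6 * (n^-6)

d^6/n^6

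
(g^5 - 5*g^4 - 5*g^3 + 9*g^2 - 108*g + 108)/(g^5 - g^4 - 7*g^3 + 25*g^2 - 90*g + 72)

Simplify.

Factor: g^5 - 5*g^4 - 5*g^3 + 9*g^2 - 108*g + 108 = (g - 1)*(g^2 - g + 6)*(g - 6)*(g + 3);  g^5 - g^4 - 7*g^3 + 25*g^2 - 90*g + 72 = (g^2 - g + 6)*(g - 1)*(g + 4)*(g - 3)
Cancel the common factors (g^2 - g + 6), (g - 1).

(g^2 - 3*g - 18)/(g^2 + g - 12)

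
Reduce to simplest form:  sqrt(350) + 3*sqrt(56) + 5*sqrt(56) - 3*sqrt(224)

sqrt(350) = 5*sqrt(14); 3*sqrt(56) = 6*sqrt(14); 5*sqrt(56) = 10*sqrt(14); 3*sqrt(224) = 12*sqrt(14)
Combine: (5 + 6 + 10 - 12)·sqrt(14) = 9*sqrt(14)

9*sqrt(14)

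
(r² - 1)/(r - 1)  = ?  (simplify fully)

r + 1

Factor: r² - 1 = (r + 1)·(r - 1)
Cancel the common factor (r - 1).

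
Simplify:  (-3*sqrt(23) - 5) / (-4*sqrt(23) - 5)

Multiply numerator and denominator by -5 + 4*sqrt(23).
Denominator becomes -343; numerator becomes -251 - 5*sqrt(23).

(5*sqrt(23) + 251)/343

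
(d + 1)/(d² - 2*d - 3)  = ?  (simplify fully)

Factor: d² - 2*d - 3 = (d - 3)·(d + 1)
Cancel the common factor (d + 1).

1/(d - 3)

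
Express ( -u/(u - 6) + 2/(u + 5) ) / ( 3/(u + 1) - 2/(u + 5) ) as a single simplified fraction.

Numerator: -u/(u - 6) + 2/(u + 5) = (-u² - 3*u - 12)/(u² - u - 30)
Denominator: 3/(u + 1) - 2/(u + 5) = (u + 13)/(u² + 6*u + 5)
Divide: ((-u² - 3*u - 12)/(u² - u - 30)) · ((u² + 6*u + 5)/(u + 13)) = (-u³ - 4*u² - 15*u - 12)/(u² + 7*u - 78)

(-u³ - 4*u² - 15*u - 12)/(u² + 7*u - 78)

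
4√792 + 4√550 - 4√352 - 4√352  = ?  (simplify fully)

12*√22

4√792 = 24*√22; 4√550 = 20*√22; 4√352 = 16*√22; 4√352 = 16*√22
Combine: (24 + 20 - 16 - 16)·√22 = 12*√22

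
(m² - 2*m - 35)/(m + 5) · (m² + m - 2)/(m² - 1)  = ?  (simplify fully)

Factor: m² - 2*m - 35 = (m - 7)·(m + 5);  m² + m - 2 = (m + 2)·(m - 1);  m² - 1 = (m + 1)·(m - 1)
Cancel the common factors (m + 5), (m - 1).

(m² - 5*m - 14)/(m + 1)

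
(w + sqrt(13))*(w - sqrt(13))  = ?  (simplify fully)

Difference of squares with P = w, Q = sqrt(13).

w^2 - 13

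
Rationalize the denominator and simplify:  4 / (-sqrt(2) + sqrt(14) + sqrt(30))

Group as (sqrt(14) + sqrt(30)) - sqrt(2); multiply by (sqrt(14) + sqrt(30)) + sqrt(2), then rationalise the remaining surd.

(-18*sqrt(14) - 4*sqrt(210) + 42*sqrt(2) + 14*sqrt(30))/21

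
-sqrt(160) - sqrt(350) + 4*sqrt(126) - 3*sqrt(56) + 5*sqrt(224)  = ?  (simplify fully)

-4*sqrt(10) + 21*sqrt(14)

sqrt(160) = 4*sqrt(10); sqrt(350) = 5*sqrt(14); 4*sqrt(126) = 12*sqrt(14); 3*sqrt(56) = 6*sqrt(14); 5*sqrt(224) = 20*sqrt(14)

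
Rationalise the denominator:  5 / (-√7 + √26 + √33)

Group as (√26 + √33) - √7; multiply by (√26 + √33) + √7, then rationalise the remaining surd.

(-130*√7 + 35*√26 + 5*√6006)/364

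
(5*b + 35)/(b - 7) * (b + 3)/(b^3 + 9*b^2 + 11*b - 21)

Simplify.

5/(b^2 - 8*b + 7)

Factor: 5*b + 35 = 5*(b + 7);  b^3 + 9*b^2 + 11*b - 21 = (b + 3)*(b + 7)*(b - 1)
Cancel the common factors (b + 3), (b + 7).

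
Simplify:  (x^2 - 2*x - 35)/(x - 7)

Factor: x^2 - 2*x - 35 = (x + 5)*(x - 7)
Cancel the common factor (x - 7).

x + 5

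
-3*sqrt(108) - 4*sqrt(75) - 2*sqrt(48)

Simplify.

-46*sqrt(3)

3*sqrt(108) = 18*sqrt(3); 4*sqrt(75) = 20*sqrt(3); 2*sqrt(48) = 8*sqrt(3)
Combine: (-18 - 20 - 8)·sqrt(3) = -46*sqrt(3)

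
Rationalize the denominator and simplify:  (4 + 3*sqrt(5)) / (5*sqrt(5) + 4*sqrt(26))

(-75 - 20*sqrt(5) + 16*sqrt(26) + 12*sqrt(130))/291

Multiply numerator and denominator by -4*sqrt(26) + 5*sqrt(5).
Denominator becomes -291; numerator becomes -12*sqrt(130) - 16*sqrt(26) + 20*sqrt(5) + 75.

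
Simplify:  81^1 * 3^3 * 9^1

81^1 = 3^4; 3^3 = 3^3; 9^1 = 3^2
Combine exponents: 3^9

3^9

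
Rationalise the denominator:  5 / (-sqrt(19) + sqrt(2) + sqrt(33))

Group as (sqrt(2) + sqrt(33)) - sqrt(19); multiply by (sqrt(2) + sqrt(33)) + sqrt(19), then rationalise the remaining surd.

(-40*sqrt(19) - 30*sqrt(33) + 125*sqrt(2) + 5*sqrt(1254))/4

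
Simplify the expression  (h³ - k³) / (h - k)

Factor as (a-b)(a^2+ab+b^2) with a=h, b=k.

h² + h*k + k²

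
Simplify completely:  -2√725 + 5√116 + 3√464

2√725 = 10*√29; 5√116 = 10*√29; 3√464 = 12*√29
Combine: (-10 + 10 + 12)·√29 = 12*√29

12*√29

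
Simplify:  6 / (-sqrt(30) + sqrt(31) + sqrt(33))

(-51*sqrt(30) + 42*sqrt(33) + 48*sqrt(31) + 9*sqrt(3410))/734

Group as (sqrt(31) + sqrt(33)) - sqrt(30); multiply by (sqrt(31) + sqrt(33)) + sqrt(30), then rationalise the remaining surd.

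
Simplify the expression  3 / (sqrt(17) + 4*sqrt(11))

(-sqrt(17) + 4*sqrt(11))/53

Multiply numerator and denominator by -4*sqrt(11) + sqrt(17).
Denominator becomes -159; numerator becomes -12*sqrt(11) + 3*sqrt(17).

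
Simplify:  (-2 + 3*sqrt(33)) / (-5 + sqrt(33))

(13*sqrt(33) + 89)/8

Multiply numerator and denominator by -sqrt(33) - 5.
Denominator becomes -8; numerator becomes -89 - 13*sqrt(33).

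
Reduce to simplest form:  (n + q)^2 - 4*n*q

After expansion: n^2 - 2*n*q + q^2 — a perfect-square trinomial.

(n - q)^2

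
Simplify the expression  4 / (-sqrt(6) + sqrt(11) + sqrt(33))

Group as (sqrt(11) + sqrt(33)) - sqrt(6); multiply by (sqrt(11) + sqrt(33)) + sqrt(6), then rationalise the remaining surd.

-19*sqrt(6) - 8*sqrt(33) + 14*sqrt(11) + 33*sqrt(2)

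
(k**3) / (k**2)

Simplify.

k

Quotient: k**1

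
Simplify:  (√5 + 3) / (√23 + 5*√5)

(-3*√23 - √115 + 25 + 15*√5)/102

Multiply numerator and denominator by -√23 + 5*√5.
Denominator becomes 102; numerator becomes -3*√23 - √115 + 25 + 15*√5.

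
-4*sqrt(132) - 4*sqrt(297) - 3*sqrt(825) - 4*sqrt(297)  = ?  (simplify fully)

-47*sqrt(33)

4*sqrt(132) = 8*sqrt(33); 4*sqrt(297) = 12*sqrt(33); 3*sqrt(825) = 15*sqrt(33); 4*sqrt(297) = 12*sqrt(33)
Combine: (-8 - 12 - 15 - 12)·sqrt(33) = -47*sqrt(33)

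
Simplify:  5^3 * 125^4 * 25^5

5^25

5^3 = 5^3; 125^4 = 5^12; 25^5 = 5^10
Combine exponents: 5^25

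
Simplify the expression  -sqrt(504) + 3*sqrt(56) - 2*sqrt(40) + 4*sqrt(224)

sqrt(504) = 6*sqrt(14); 3*sqrt(56) = 6*sqrt(14); 2*sqrt(40) = 4*sqrt(10); 4*sqrt(224) = 16*sqrt(14)

-4*sqrt(10) + 16*sqrt(14)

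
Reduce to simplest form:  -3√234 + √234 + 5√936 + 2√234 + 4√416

46*√26

3√234 = 9*√26; √234 = 3*√26; 5√936 = 30*√26; 2√234 = 6*√26; 4√416 = 16*√26
Combine: (-9 + 3 + 30 + 6 + 16)·√26 = 46*√26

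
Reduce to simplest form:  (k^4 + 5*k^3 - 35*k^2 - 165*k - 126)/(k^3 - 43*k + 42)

(k^2 + 4*k + 3)/(k - 1)

Factor: k^4 + 5*k^3 - 35*k^2 - 165*k - 126 = (k - 6)*(k + 7)*(k + 3)*(k + 1);  k^3 - 43*k + 42 = (k - 6)*(k + 7)*(k - 1)
Cancel the common factors (k - 6), (k + 7).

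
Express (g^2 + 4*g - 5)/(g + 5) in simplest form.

Factor: g^2 + 4*g - 5 = (g + 5)*(g - 1)
Cancel the common factor (g + 5).

g - 1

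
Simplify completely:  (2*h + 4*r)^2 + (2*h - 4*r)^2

Binomially expand both and collect terms in (2*h), (4*r).

8*h^2 + 32*r^2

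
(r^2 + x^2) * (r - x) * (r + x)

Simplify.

Telescope via difference of squares: (r+x)(r-x) = r^2 - x^2, then repeat with the next factor.

r^4 - x^4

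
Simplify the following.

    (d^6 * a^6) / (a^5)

a*d^6

Quotient: d^6 * a^1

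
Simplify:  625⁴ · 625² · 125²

625⁴ = 5^16; 625² = 5^8; 125² = 5^6
Combine exponents: 5^30

5^30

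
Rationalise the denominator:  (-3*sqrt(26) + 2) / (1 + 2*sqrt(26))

Multiply numerator and denominator by -2*sqrt(26) + 1.
Denominator becomes -103; numerator becomes -7*sqrt(26) + 158.

(-158 + 7*sqrt(26))/103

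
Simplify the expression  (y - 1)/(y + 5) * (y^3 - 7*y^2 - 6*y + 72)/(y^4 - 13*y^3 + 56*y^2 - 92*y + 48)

Factor: y^3 - 7*y^2 - 6*y + 72 = (y + 3)*(y - 4)*(y - 6);  y^4 - 13*y^3 + 56*y^2 - 92*y + 48 = (y - 1)*(y - 2)*(y - 4)*(y - 6)
Cancel the common factors (y - 4), (y - 1), (y - 6).

(y + 3)/(y^2 + 3*y - 10)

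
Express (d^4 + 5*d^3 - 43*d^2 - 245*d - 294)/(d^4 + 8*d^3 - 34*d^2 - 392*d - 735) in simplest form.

Factor: d^4 + 5*d^3 - 43*d^2 - 245*d - 294 = (d + 2)*(d + 3)*(d + 7)*(d - 7);  d^4 + 8*d^3 - 34*d^2 - 392*d - 735 = (d + 3)*(d + 7)*(d - 7)*(d + 5)
Cancel the common factors (d + 7), (d - 7), (d + 3).

(d + 2)/(d + 5)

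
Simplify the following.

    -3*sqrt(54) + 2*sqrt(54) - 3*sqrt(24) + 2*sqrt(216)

3*sqrt(54) = 9*sqrt(6); 2*sqrt(54) = 6*sqrt(6); 3*sqrt(24) = 6*sqrt(6); 2*sqrt(216) = 12*sqrt(6)
Combine: (-9 + 6 - 6 + 12)·sqrt(6) = 3*sqrt(6)

3*sqrt(6)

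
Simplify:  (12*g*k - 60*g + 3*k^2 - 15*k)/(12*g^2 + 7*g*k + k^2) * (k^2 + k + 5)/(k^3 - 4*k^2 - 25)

3/(3*g + k)

Factor: 12*g*k - 60*g + 3*k^2 - 15*k = 3*(k - 5)*(4*g + k);  12*g^2 + 7*g*k + k^2 = (3*g + k)*(4*g + k);  k^3 - 4*k^2 - 25 = (k^2 + k + 5)*(k - 5)
Cancel the common factors (k^2 + k + 5), (k - 5), (4*g + k).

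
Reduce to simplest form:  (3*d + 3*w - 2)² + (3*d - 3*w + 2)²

18*d² + 18*w² - 24*w + 8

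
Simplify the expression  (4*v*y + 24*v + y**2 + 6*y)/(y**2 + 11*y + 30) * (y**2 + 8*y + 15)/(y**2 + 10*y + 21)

(4*v + y)/(y + 7)

Factor: 4*v*y + 24*v + y**2 + 6*y = (4*v + y)*(y + 6);  y**2 + 11*y + 30 = (y + 6)*(y + 5);  y**2 + 8*y + 15 = (y + 3)*(y + 5);  y**2 + 10*y + 21 = (y + 3)*(y + 7)
Cancel the common factors (y + 3), (y + 6), (y + 5).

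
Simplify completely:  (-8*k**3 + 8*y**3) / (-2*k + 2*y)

Apply the difference-of-cubes factorisation and cancel (-2*k + 2*y).

4*k**2 + 4*k*y + 4*y**2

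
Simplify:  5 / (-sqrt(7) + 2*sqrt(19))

Multiply numerator and denominator by sqrt(7) + 2*sqrt(19).
Denominator becomes 69; numerator becomes 5*sqrt(7) + 10*sqrt(19).

(5*sqrt(7) + 10*sqrt(19))/69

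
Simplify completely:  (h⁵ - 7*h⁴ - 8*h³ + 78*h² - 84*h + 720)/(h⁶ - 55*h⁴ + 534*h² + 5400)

Factor: h⁵ - 7*h⁴ - 8*h³ + 78*h² - 84*h + 720 = (h + 4)·(h - 5)·(h - 6)·(h² + 6);  h⁶ - 55*h⁴ + 534*h² + 5400 = (h - 6)·(h - 5)·(h + 6)·(h + 5)·(h² + 6)
Cancel the common factors (h² + 6), (h - 5), (h - 6).

(h + 4)/(h² + 11*h + 30)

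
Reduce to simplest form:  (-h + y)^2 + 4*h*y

(h + y)^2

Expanding gives h^2 + 2*h*y + y^2, a perfect square.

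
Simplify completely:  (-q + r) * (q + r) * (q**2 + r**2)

(r+q)(r-q) = -q**2 + r**2; continue pairing.

-q**4 + r**4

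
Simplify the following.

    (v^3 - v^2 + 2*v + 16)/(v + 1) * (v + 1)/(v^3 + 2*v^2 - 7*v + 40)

(v + 2)/(v + 5)

Factor: v^3 - v^2 + 2*v + 16 = (v + 2)*(v^2 - 3*v + 8);  v^3 + 2*v^2 - 7*v + 40 = (v^2 - 3*v + 8)*(v + 5)
Cancel the common factors (v^2 - 3*v + 8), (v + 1).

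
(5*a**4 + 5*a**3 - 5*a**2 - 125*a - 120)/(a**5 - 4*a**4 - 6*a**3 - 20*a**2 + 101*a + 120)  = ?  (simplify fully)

5/(a - 5)

Factor: 5*a**4 + 5*a**3 - 5*a**2 - 125*a - 120 = 5*(a - 3)*(a**2 + 3*a + 8)*(a + 1);  a**5 - 4*a**4 - 6*a**3 - 20*a**2 + 101*a + 120 = (a - 5)*(a + 1)*(a - 3)*(a**2 + 3*a + 8)
Cancel the common factors (a**2 + 3*a + 8), (a - 3), (a + 1).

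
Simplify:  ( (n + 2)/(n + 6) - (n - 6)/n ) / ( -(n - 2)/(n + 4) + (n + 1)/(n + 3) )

(n^3 + 25*n^2 + 138*n + 216)/(2*n^3 + 17*n^2 + 30*n)

Numerator: (n + 2)/(n + 6) - (n - 6)/n = (2*n + 36)/(n^2 + 6*n)
Denominator: -(n - 2)/(n + 4) + (n + 1)/(n + 3) = (4*n + 10)/(n^2 + 7*n + 12)
Divide: ((2*n + 36)/(n^2 + 6*n)) · ((n^2 + 7*n + 12)/(4*n + 10)) = (n^3 + 25*n^2 + 138*n + 216)/(2*n^3 + 17*n^2 + 30*n)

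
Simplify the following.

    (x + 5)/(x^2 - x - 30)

1/(x - 6)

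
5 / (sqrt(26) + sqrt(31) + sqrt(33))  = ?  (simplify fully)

Group as (sqrt(31) + sqrt(33)) + sqrt(26); multiply by (sqrt(31) + sqrt(33)) - sqrt(26), then rationalise the remaining surd.

(-5*sqrt(26598) + 60*sqrt(33) + 70*sqrt(31) + 95*sqrt(26))/1324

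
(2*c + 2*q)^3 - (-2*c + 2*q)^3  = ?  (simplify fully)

Write as f((2*q),(2*c)) - f((2*q),-(2*c)) and expand.

16*c*(c^2 + 3*q^2)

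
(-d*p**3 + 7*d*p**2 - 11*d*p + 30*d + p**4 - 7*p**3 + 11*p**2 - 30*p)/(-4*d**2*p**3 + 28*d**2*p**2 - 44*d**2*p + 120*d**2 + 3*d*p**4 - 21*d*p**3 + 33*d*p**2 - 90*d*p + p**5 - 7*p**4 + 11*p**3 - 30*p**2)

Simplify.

1/(4*d + p)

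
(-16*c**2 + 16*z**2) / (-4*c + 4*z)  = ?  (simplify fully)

Difference of squares: factor out (-4*c + 4*z).

4*c + 4*z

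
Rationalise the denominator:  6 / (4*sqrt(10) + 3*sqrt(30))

Multiply numerator and denominator by -4*sqrt(10) + 3*sqrt(30).
Denominator becomes 110; numerator becomes -24*sqrt(10) + 18*sqrt(30).

(-12*sqrt(10) + 9*sqrt(30))/55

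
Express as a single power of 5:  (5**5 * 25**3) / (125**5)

5**(-4)

5**5 = 5**5; 25**3 = 5**6; 125**5 = 5**15
Combine exponents: 5**(-4)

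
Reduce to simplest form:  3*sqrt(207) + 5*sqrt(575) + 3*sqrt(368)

46*sqrt(23)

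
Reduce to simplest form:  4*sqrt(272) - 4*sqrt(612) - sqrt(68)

-10*sqrt(17)

4*sqrt(272) = 16*sqrt(17); 4*sqrt(612) = 24*sqrt(17); sqrt(68) = 2*sqrt(17)
Combine: (16 - 24 - 2)·sqrt(17) = -10*sqrt(17)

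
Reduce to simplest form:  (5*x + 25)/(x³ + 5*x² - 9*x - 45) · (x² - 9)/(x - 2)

5/(x - 2)

Factor: 5*x + 25 = 5·(x + 5);  x³ + 5*x² - 9*x - 45 = (x + 5)·(x - 3)·(x + 3);  x² - 9 = (x + 3)·(x - 3)
Cancel the common factors (x + 3), (x - 3), (x + 5).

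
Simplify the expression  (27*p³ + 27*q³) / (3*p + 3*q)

(3*q)^3 + (3*p)^3 = (3*p + 3*q)(9*p² - 9*p*q + 9*q²).

9*p² - 9*p*q + 9*q²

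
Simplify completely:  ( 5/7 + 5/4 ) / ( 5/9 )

Numerator: 5/7 + 5/4 = 55/28
Denominator: 5/9 = 5/9
Divide: (55/28) · (9/5) = 99/28

99/28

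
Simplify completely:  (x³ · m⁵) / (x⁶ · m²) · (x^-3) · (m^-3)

Quotient: (x^-3) · m³
Multiply by (x^-3) · (m^-3): add exponents.

x^(-6)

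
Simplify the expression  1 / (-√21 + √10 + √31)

Group as (√10 + √31) - √21; multiply by (√10 + √31) + √21, then rationalise the remaining surd.

(-10*√21 + 21*√10 + √6510)/420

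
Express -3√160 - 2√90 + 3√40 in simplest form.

-12*√10

3√160 = 12*√10; 2√90 = 6*√10; 3√40 = 6*√10
Combine: (-12 - 6 + 6)·√10 = -12*√10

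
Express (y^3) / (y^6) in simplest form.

y^(-3)

Quotient: (y^-3)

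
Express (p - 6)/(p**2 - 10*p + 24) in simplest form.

1/(p - 4)

Factor: p**2 - 10*p + 24 = (p - 4)*(p - 6)
Cancel the common factor (p - 6).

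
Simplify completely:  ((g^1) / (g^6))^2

Inside the bracket: (g^-5)
Raise to the power 2: (g^-10)

g^(-10)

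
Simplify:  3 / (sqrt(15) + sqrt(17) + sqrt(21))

Group as (sqrt(15) + sqrt(21)) + sqrt(17); multiply by (sqrt(15) + sqrt(21)) - sqrt(17), then rationalise the remaining surd.

(-18*sqrt(595) + 33*sqrt(21) + 57*sqrt(17) + 69*sqrt(15))/899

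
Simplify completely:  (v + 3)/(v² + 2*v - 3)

Factor: v² + 2*v - 3 = (v + 3)·(v - 1)
Cancel the common factor (v + 3).

1/(v - 1)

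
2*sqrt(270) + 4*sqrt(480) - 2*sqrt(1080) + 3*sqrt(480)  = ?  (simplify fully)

22*sqrt(30)

2*sqrt(270) = 6*sqrt(30); 4*sqrt(480) = 16*sqrt(30); 2*sqrt(1080) = 12*sqrt(30); 3*sqrt(480) = 12*sqrt(30)
Combine: (6 + 16 - 12 + 12)·sqrt(30) = 22*sqrt(30)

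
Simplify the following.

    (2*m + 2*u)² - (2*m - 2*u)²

Write as f((2*m),(2*u)) - f((2*m),-(2*u)) and expand.

16*m*u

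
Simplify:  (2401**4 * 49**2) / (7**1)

7**19

2401**4 = 7**16; 49**2 = 7**4; 7**1 = 7**1
Combine exponents: 7**19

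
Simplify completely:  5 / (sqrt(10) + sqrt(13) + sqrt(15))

(-25*sqrt(78) + 20*sqrt(15) + 30*sqrt(13) + 45*sqrt(10))/228

Group as (sqrt(10) + sqrt(13)) + sqrt(15); multiply by (sqrt(10) + sqrt(13)) - sqrt(15), then rationalise the remaining surd.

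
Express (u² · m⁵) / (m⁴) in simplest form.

m*u²

Quotient: u² · m¹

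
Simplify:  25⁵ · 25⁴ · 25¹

5^20

25⁵ = 5^10; 25⁴ = 5^8; 25¹ = 5^2
Combine exponents: 5^20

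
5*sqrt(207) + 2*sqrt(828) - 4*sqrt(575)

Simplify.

5*sqrt(207) = 15*sqrt(23); 2*sqrt(828) = 12*sqrt(23); 4*sqrt(575) = 20*sqrt(23)
Combine: (15 + 12 - 20)·sqrt(23) = 7*sqrt(23)

7*sqrt(23)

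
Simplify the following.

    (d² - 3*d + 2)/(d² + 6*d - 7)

Factor: d² - 3*d + 2 = (d - 2)·(d - 1);  d² + 6*d - 7 = (d - 1)·(d + 7)
Cancel the common factor (d - 1).

(d - 2)/(d + 7)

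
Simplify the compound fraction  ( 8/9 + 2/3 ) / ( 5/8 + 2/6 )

112/69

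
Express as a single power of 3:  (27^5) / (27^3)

3^6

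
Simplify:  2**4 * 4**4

2**4 = 2**4; 4**4 = 2**8
Combine exponents: 2**12

2**12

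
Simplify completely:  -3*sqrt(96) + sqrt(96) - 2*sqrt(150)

-18*sqrt(6)

3*sqrt(96) = 12*sqrt(6); sqrt(96) = 4*sqrt(6); 2*sqrt(150) = 10*sqrt(6)
Combine: (-12 + 4 - 10)·sqrt(6) = -18*sqrt(6)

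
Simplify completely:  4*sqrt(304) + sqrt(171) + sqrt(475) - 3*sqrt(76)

4*sqrt(304) = 16*sqrt(19); sqrt(171) = 3*sqrt(19); sqrt(475) = 5*sqrt(19); 3*sqrt(76) = 6*sqrt(19)
Combine: (16 + 3 + 5 - 6)·sqrt(19) = 18*sqrt(19)

18*sqrt(19)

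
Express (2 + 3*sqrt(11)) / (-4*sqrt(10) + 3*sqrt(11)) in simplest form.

Multiply numerator and denominator by 3*sqrt(11) + 4*sqrt(10).
Denominator becomes -61; numerator becomes 6*sqrt(11) + 8*sqrt(10) + 99 + 12*sqrt(110).

(-12*sqrt(110) - 99 - 8*sqrt(10) - 6*sqrt(11))/61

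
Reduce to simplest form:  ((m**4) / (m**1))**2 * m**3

Inside the bracket: m**3
Raise to the power 2: m**6
Multiply by m**3: add exponents.

m**9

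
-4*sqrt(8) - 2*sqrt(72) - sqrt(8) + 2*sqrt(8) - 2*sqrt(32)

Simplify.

-26*sqrt(2)

4*sqrt(8) = 8*sqrt(2); 2*sqrt(72) = 12*sqrt(2); sqrt(8) = 2*sqrt(2); 2*sqrt(8) = 4*sqrt(2); 2*sqrt(32) = 8*sqrt(2)
Combine: (-8 - 12 - 2 + 4 - 8)·sqrt(2) = -26*sqrt(2)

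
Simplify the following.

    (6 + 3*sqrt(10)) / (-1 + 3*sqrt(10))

Multiply numerator and denominator by -3*sqrt(10) - 1.
Denominator becomes -89; numerator becomes -96 - 21*sqrt(10).

(21*sqrt(10) + 96)/89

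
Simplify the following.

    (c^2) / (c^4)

Quotient: (c^-2)

c^(-2)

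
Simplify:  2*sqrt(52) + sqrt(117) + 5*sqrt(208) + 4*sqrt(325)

47*sqrt(13)

2*sqrt(52) = 4*sqrt(13); sqrt(117) = 3*sqrt(13); 5*sqrt(208) = 20*sqrt(13); 4*sqrt(325) = 20*sqrt(13)
Combine: (4 + 3 + 20 + 20)·sqrt(13) = 47*sqrt(13)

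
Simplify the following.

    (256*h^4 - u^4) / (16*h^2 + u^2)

Difference of fourth powers: factor out (16*h^2 + u^2).

16*h^2 - u^2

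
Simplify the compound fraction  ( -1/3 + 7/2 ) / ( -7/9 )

Numerator: -1/3 + 7/2 = 19/6
Denominator: -7/9 = -7/9
Divide: (19/6) · (-9/7) = -57/14

-57/14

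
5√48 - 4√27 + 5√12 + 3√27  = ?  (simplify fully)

27*√3

5√48 = 20*√3; 4√27 = 12*√3; 5√12 = 10*√3; 3√27 = 9*√3
Combine: (20 - 12 + 10 + 9)·√3 = 27*√3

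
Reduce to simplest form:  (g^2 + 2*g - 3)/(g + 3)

g - 1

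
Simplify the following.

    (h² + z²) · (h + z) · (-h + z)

-h⁴ + z⁴

Telescope via difference of squares: (z+h)(z-h) = -h² + z², then repeat with the next factor.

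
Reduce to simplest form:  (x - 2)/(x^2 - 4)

Factor: x^2 - 4 = (x + 2)*(x - 2)
Cancel the common factor (x - 2).

1/(x + 2)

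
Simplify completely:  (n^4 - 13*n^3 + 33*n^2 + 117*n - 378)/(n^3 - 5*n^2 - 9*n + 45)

Factor: n^4 - 13*n^3 + 33*n^2 + 117*n - 378 = (n - 6)*(n - 7)*(n - 3)*(n + 3);  n^3 - 5*n^2 - 9*n + 45 = (n + 3)*(n - 5)*(n - 3)
Cancel the common factors (n - 3), (n + 3).

(n^2 - 13*n + 42)/(n - 5)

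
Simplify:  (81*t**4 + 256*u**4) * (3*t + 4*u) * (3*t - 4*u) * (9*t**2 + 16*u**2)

6561*t**8 - 65536*u**8

Pair the conjugate factors: ((3*t)+(4*u))((3*t)-(4*u)) = 9*t**2 - 16*u**2, then repeat with the next factor.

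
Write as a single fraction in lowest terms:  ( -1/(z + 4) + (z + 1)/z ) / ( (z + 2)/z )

(z + 2)/(z + 4)

Numerator: -1/(z + 4) + (z + 1)/z = (z**2 + 4*z + 4)/(z**2 + 4*z)
Denominator: (z + 2)/z = (z + 2)/z
Divide: ((z**2 + 4*z + 4)/(z**2 + 4*z)) · (z/(z + 2)) = (z + 2)/(z + 4)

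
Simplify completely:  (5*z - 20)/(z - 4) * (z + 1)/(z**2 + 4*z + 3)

5/(z + 3)

Factor: 5*z - 20 = 5*(z - 4);  z**2 + 4*z + 3 = (z + 3)*(z + 1)
Cancel the common factors (z - 4), (z + 1).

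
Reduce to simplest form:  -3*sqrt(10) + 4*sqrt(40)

3*sqrt(10) = 3*sqrt(10); 4*sqrt(40) = 8*sqrt(10)
Combine: (-3 + 8)·sqrt(10) = 5*sqrt(10)

5*sqrt(10)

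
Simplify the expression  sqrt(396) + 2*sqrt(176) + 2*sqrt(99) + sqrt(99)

23*sqrt(11)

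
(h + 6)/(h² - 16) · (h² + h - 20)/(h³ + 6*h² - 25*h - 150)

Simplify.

1/(h² - h - 20)

Factor: h² - 16 = (h + 4)·(h - 4);  h² + h - 20 = (h - 4)·(h + 5);  h³ + 6*h² - 25*h - 150 = (h + 6)·(h - 5)·(h + 5)
Cancel the common factors (h - 4), (h + 6), (h + 5).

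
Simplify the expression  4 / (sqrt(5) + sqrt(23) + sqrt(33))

Group as (sqrt(5) + sqrt(33)) + sqrt(23); multiply by (sqrt(5) + sqrt(33)) - sqrt(23), then rationalise the remaining surd.

(-8*sqrt(3795) - 20*sqrt(33) + 60*sqrt(23) + 204*sqrt(5))/435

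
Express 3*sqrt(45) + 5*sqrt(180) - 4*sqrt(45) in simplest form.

27*sqrt(5)

3*sqrt(45) = 9*sqrt(5); 5*sqrt(180) = 30*sqrt(5); 4*sqrt(45) = 12*sqrt(5)
Combine: (9 + 30 - 12)·sqrt(5) = 27*sqrt(5)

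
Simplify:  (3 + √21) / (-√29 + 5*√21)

(3*√29 + √609 + 15*√21 + 105)/496

Multiply numerator and denominator by √29 + 5*√21.
Denominator becomes 496; numerator becomes 3*√29 + √609 + 15*√21 + 105.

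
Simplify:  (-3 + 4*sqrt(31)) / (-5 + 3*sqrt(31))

(11*sqrt(31) + 357)/254

Multiply numerator and denominator by -3*sqrt(31) - 5.
Denominator becomes -254; numerator becomes -357 - 11*sqrt(31).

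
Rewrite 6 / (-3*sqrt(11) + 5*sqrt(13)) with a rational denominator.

(9*sqrt(11) + 15*sqrt(13))/113

Multiply numerator and denominator by 3*sqrt(11) + 5*sqrt(13).
Denominator becomes 226; numerator becomes 18*sqrt(11) + 30*sqrt(13).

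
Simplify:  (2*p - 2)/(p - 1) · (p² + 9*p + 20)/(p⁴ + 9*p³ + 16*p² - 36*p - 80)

2/(p² - 4)

Factor: 2*p - 2 = 2·(p - 1);  p² + 9*p + 20 = (p + 5)·(p + 4);  p⁴ + 9*p³ + 16*p² - 36*p - 80 = (p + 2)·(p + 4)·(p - 2)·(p + 5)
Cancel the common factors (p + 5), (p + 4), (p - 1).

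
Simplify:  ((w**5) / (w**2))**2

w**6

Inside the bracket: w**3
Raise to the power 2: w**6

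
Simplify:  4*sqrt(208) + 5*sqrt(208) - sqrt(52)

34*sqrt(13)

4*sqrt(208) = 16*sqrt(13); 5*sqrt(208) = 20*sqrt(13); sqrt(52) = 2*sqrt(13)
Combine: (16 + 20 - 2)·sqrt(13) = 34*sqrt(13)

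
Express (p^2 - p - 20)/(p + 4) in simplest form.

Factor: p^2 - p - 20 = (p - 5)*(p + 4)
Cancel the common factor (p + 4).

p - 5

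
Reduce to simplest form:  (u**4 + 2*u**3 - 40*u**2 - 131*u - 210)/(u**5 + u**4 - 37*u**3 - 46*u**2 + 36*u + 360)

Factor: u**4 + 2*u**3 - 40*u**2 - 131*u - 210 = (u - 7)*(u + 6)*(u**2 + 3*u + 5);  u**5 + u**4 - 37*u**3 - 46*u**2 + 36*u + 360 = (u**2 + 3*u + 5)*(u + 6)*(u - 2)*(u - 6)
Cancel the common factors (u**2 + 3*u + 5), (u + 6).

(u - 7)/(u**2 - 8*u + 12)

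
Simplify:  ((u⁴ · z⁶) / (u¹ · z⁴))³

u⁹*z⁶

Inside the bracket: u³ · z²
Raise to the power 3: u⁹ · z⁶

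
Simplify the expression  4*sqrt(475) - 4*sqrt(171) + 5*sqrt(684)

38*sqrt(19)

4*sqrt(475) = 20*sqrt(19); 4*sqrt(171) = 12*sqrt(19); 5*sqrt(684) = 30*sqrt(19)
Combine: (20 - 12 + 30)·sqrt(19) = 38*sqrt(19)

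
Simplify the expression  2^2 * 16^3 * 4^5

2^2 = 2^2; 16^3 = 2^12; 4^5 = 2^10
Combine exponents: 2^24

2^24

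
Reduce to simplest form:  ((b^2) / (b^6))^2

b^(-8)

Inside the bracket: (b^-4)
Raise to the power 2: (b^-8)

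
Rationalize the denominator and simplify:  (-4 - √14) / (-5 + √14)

(9*√14 + 34)/11

Multiply numerator and denominator by -5 - √14.
Denominator becomes 11; numerator becomes 9*√14 + 34.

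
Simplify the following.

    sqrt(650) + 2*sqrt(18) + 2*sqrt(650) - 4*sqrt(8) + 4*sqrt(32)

14*sqrt(2) + 15*sqrt(26)

sqrt(650) = 5*sqrt(26); 2*sqrt(18) = 6*sqrt(2); 2*sqrt(650) = 10*sqrt(26); 4*sqrt(8) = 8*sqrt(2); 4*sqrt(32) = 16*sqrt(2)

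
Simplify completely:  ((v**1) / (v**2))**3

v**(-3)

Inside the bracket: (v**-1)
Raise to the power 3: (v**-3)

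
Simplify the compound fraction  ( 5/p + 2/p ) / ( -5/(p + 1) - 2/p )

(-7*p - 7)/(7*p + 2)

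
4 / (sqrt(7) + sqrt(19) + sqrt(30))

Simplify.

(-2*sqrt(3990) - 4*sqrt(30) + 18*sqrt(19) + 42*sqrt(7))/129

Group as (sqrt(7) + sqrt(30)) + sqrt(19); multiply by (sqrt(7) + sqrt(30)) - sqrt(19), then rationalise the remaining surd.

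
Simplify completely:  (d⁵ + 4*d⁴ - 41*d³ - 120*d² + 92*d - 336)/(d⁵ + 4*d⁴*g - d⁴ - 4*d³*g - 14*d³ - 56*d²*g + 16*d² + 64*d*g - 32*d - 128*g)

Factor: d⁵ + 4*d⁴ - 41*d³ - 120*d² + 92*d - 336 = (d + 7)·(d - 6)·(d² - d + 2)·(d + 4);  d⁵ + 4*d⁴*g - d⁴ - 4*d³*g - 14*d³ - 56*d²*g + 16*d² + 64*d*g - 32*d - 128*g = (d - 4)·(d + 4*g)·(d² - d + 2)·(d + 4)
Cancel the common factors (d² - d + 2), (d + 4).

(d² + d - 42)/(d² + 4*d*g - 4*d - 16*g)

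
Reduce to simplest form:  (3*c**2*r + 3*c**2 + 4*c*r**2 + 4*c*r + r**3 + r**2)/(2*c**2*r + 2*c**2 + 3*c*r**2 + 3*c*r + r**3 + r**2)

(3*c + r)/(2*c + r)

Factor: 3*c**2*r + 3*c**2 + 4*c*r**2 + 4*c*r + r**3 + r**2 = (r + 1)*(c + r)*(3*c + r);  2*c**2*r + 2*c**2 + 3*c*r**2 + 3*c*r + r**3 + r**2 = (2*c + r)*(r + 1)*(c + r)
Cancel the common factors (c + r), (r + 1).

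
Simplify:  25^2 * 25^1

5^6

25^2 = 5^4; 25^1 = 5^2
Combine exponents: 5^6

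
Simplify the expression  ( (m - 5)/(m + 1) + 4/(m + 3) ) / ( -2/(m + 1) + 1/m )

(-m^3 - 2*m^2 + 11*m)/(m^2 + 2*m - 3)

Numerator: (m - 5)/(m + 1) + 4/(m + 3) = (m^2 + 2*m - 11)/(m^2 + 4*m + 3)
Denominator: -2/(m + 1) + 1/m = (-m + 1)/(m^2 + m)
Divide: ((m^2 + 2*m - 11)/(m^2 + 4*m + 3)) · ((m^2 + m)/(-m + 1)) = (-m^3 - 2*m^2 + 11*m)/(m^2 + 2*m - 3)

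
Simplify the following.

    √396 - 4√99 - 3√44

√396 = 6*√11; 4√99 = 12*√11; 3√44 = 6*√11
Combine: (6 - 12 - 6)·√11 = -12*√11

-12*√11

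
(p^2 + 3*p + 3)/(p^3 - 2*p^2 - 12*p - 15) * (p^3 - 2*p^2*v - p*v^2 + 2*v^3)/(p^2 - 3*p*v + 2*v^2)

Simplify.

(p + v)/(p - 5)

Factor: p^3 - 2*p^2 - 12*p - 15 = (p^2 + 3*p + 3)*(p - 5);  p^3 - 2*p^2*v - p*v^2 + 2*v^3 = (p - v)*(p + v)*(p - 2*v);  p^2 - 3*p*v + 2*v^2 = (p - v)*(p - 2*v)
Cancel the common factors (p^2 + 3*p + 3), (p - 2*v), (p - v).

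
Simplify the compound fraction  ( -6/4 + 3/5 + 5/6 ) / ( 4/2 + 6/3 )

-1/60

Numerator: -6/4 + 3/5 + 5/6 = -1/15
Denominator: 4/2 + 6/3 = 4
Divide: (-1/15) · (1/4) = -1/60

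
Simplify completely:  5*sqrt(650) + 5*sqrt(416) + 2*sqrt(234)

51*sqrt(26)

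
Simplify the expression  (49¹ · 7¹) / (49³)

49¹ = 7^2; 7¹ = 7^1; 49³ = 7^6
Combine exponents: 7^(-3)

7^(-3)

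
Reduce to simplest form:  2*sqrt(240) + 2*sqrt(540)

20*sqrt(15)

2*sqrt(240) = 8*sqrt(15); 2*sqrt(540) = 12*sqrt(15)
Combine: (8 + 12)·sqrt(15) = 20*sqrt(15)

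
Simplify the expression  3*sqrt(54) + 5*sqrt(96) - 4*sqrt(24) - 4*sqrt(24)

13*sqrt(6)

3*sqrt(54) = 9*sqrt(6); 5*sqrt(96) = 20*sqrt(6); 4*sqrt(24) = 8*sqrt(6); 4*sqrt(24) = 8*sqrt(6)
Combine: (9 + 20 - 8 - 8)·sqrt(6) = 13*sqrt(6)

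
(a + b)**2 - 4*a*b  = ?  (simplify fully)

Expand the square and combine the 4*a*b term.

(a - b)**2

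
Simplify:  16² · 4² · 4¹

2^14

16² = 2^8; 4² = 2^4; 4¹ = 2^2
Combine exponents: 2^14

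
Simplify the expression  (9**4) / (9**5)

9**4 = 3**8; 9**5 = 3**10
Combine exponents: 3**(-2)

3**(-2)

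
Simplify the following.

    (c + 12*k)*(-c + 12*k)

-c^2 + 144*k^2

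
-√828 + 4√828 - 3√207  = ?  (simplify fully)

√828 = 6*√23; 4√828 = 24*√23; 3√207 = 9*√23
Combine: (-6 + 24 - 9)·√23 = 9*√23

9*√23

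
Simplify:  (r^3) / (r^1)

r^2

Quotient: r^2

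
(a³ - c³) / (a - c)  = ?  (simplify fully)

a² + a*c + c²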